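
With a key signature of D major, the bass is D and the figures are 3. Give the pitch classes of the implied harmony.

The written figures 3 are shorthand for 5/3: the 5 is implied.
A third above D in this key is F#.
A fifth above D in this key is A.
Together with the bass D, this spells D major in root position.

D, F#, A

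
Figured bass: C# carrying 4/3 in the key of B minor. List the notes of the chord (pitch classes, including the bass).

C#, E, F#, A

The written figures 4/3 are shorthand for 6/4/3: the 6 is implied.
A third above C# in this key is E.
A fourth above C# in this key is F#.
A sixth above C# in this key is A.
Together with the bass C#, this spells F# minor seventh in second inversion.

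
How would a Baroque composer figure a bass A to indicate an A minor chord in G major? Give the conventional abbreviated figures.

A is the root of A minor, so the chord is in root position.
A triad in root position is figured 5/3, conventionally abbreviated (no figures — root-position triad).

no figures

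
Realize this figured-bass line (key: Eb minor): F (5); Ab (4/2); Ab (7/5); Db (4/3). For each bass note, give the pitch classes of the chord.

F, Ab, Cb | Ab, Bb, Db, F | Ab, Cb, Eb, Gb | Db, F, Gb, Bb

F (5/3): F, Ab, Cb.
Ab (6/4/2): Ab, Bb, Db, F.
Ab (7/5/3): Ab, Cb, Eb, Gb.
Db (6/4/3): Db, F, Gb, Bb.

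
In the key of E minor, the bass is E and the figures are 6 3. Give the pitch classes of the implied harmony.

E, G, C

A third above E in this key is G.
A sixth above E in this key is C.
Together with the bass E, this spells C major in first inversion.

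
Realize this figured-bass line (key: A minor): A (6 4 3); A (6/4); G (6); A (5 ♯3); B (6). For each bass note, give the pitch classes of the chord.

A, C, D, F | A, D, F | G, B, E | A, C#, E | B, D, G

A (6/4/3): A, C, D, F.
A (6/4): A, D, F.
G (6/3): G, B, E.
A (5/#3): A, C#, E.
B (6/3): B, D, G.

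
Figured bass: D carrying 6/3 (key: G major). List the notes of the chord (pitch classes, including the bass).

A third above D in this key is F#.
A sixth above D in this key is B.
Together with the bass D, this spells B minor in first inversion.

D, F#, B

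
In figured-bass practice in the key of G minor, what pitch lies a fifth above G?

Counting 4 letter steps above G lands on D; in G minor, that letter is D.

D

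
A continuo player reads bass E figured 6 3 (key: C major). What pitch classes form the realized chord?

E, G, C

A third above E in this key is G.
A sixth above E in this key is C.
Together with the bass E, this spells C major in first inversion.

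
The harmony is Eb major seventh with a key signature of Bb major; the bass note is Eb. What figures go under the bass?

Eb is the root of Eb major seventh, so the chord is in root position.
A seventh chord in root position is figured 7/5/3, conventionally abbreviated 7.

7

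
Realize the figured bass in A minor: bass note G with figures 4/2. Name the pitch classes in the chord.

The written figures 4/2 are shorthand for 6/4/2: the 6 is implied.
A second above G in this key is A.
A fourth above G in this key is C.
A sixth above G in this key is E.
Together with the bass G, this spells A minor seventh in third inversion.

G, A, C, E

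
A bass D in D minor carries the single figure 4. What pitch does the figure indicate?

G

Counting 3 letter steps above D lands on G; in D minor, that letter is G.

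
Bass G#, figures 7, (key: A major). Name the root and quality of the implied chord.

The figures 7 indicate a seventh chord in root position.
In root position the bass is the root, so the root is G#.
The chord tones are G#, B, D, F#, giving G# half-diminished seventh.

G# half-diminished seventh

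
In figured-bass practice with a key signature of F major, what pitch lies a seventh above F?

E

Counting 6 letter steps above F lands on E; in F major, that letter is E.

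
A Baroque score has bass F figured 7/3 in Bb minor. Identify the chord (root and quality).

F minor seventh

The figures 7/3 indicate a seventh chord in root position.
In root position the bass is the root, so the root is F.
The chord tones are F, Ab, C, Eb, giving F minor seventh.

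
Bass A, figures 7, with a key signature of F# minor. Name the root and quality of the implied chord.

A major seventh

The figures 7 indicate a seventh chord in root position.
In root position the bass is the root, so the root is A.
The chord tones are A, C#, E, G#, giving A major seventh.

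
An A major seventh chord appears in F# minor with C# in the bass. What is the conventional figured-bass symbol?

C# is the third of A major seventh, so the chord is in first inversion.
A seventh chord in first inversion is figured 6/5/3, conventionally abbreviated 6/5.

6/5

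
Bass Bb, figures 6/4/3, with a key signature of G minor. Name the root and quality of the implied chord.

Eb major seventh

The figures 6/4/3 indicate a seventh chord in second inversion.
In second inversion the root lies a fourth above the bass: a fourth above Bb in G minor is Eb.
The chord tones are Bb, D, Eb, G, giving Eb major seventh.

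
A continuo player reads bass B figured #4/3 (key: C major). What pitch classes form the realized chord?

The written figures #4/3 are shorthand for 6/4/3: the 6 is implied.
A third above B in this key is D.
A fourth above B in this key is E, raised to E# by the sharp.
A sixth above B in this key is G.

B, D, E#, G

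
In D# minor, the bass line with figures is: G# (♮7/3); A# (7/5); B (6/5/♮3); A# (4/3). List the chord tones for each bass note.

G#, B, D#, F | A#, C#, E#, G# | B, D, F#, G# | A#, C#, D#, F#

G# (♮7/5/3): G#, B, D#, F.
A# (7/5/3): A#, C#, E#, G#.
B (6/5/♮3): B, D, F#, G#.
A# (6/4/3): A#, C#, D#, F#.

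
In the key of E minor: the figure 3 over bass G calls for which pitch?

B

Counting 2 letter steps above G lands on B; in E minor, that letter is B.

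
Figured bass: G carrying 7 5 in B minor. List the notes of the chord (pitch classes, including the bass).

The written figures 7 5 are shorthand for 7/5/3: the 3 is implied.
A third above G in this key is B.
A fifth above G in this key is D.
A seventh above G in this key is F#.
Together with the bass G, this spells G major seventh in root position.

G, B, D, F#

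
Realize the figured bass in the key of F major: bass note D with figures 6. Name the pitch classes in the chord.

The written figures 6 are shorthand for 6/3: the 3 is implied.
A third above D in this key is F.
A sixth above D in this key is Bb.
Together with the bass D, this spells Bb major in first inversion.

D, F, Bb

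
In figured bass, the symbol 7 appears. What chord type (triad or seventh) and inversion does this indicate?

7 is shorthand for 7/5/3.
Intervals of 7/5/3 above the bass form a seventh chord; the bass is the root, so this is root position.

seventh chord, root position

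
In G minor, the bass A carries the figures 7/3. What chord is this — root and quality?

A half-diminished seventh

The figures 7/3 indicate a seventh chord in root position.
In root position the bass is the root, so the root is A.
The chord tones are A, C, Eb, G, giving A half-diminished seventh.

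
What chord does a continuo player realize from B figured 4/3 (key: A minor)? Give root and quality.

E minor seventh

The figures 4/3 indicate a seventh chord in second inversion.
In second inversion the root lies a fourth above the bass: a fourth above B in A minor is E.
The chord tones are B, D, E, G, giving E minor seventh.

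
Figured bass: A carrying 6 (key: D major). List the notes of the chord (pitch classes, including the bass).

The written figures 6 are shorthand for 6/3: the 3 is implied.
A third above A in this key is C#.
A sixth above A in this key is F#.
Together with the bass A, this spells F# minor in first inversion.

A, C#, F#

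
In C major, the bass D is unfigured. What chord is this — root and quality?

D minor

An unfigured bass indicates a triad in root position.
In root position the bass is the root, so the root is D.
The chord tones are D, F, A, giving D minor.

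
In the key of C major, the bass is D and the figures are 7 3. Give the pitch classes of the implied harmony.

D, F, A, C

The written figures 7 3 are shorthand for 7/5/3: the 5 is implied.
A third above D in this key is F.
A fifth above D in this key is A.
A seventh above D in this key is C.
Together with the bass D, this spells D minor seventh in root position.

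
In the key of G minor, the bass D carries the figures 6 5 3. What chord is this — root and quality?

The figures 6 5 3 indicate a seventh chord in first inversion.
In first inversion the root lies a sixth above the bass: a sixth above D in G minor is Bb.
The chord tones are D, F, A, Bb, giving Bb major seventh.

Bb major seventh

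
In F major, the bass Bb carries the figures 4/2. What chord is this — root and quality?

C dominant seventh

The figures 4/2 indicate a seventh chord in third inversion.
In third inversion the root lies a second above the bass: a second above Bb in F major is C.
The chord tones are Bb, C, E, G, giving C dominant seventh.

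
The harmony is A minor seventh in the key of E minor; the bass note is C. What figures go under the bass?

6/5

C is the third of A minor seventh, so the chord is in first inversion.
A seventh chord in first inversion is figured 6/5/3, conventionally abbreviated 6/5.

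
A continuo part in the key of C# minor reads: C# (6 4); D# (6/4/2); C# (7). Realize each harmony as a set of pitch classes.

C#, F#, A | D#, E, G#, B | C#, E, G#, B

C# (6/4): C#, F#, A.
D# (6/4/2): D#, E, G#, B.
C# (7/5/3): C#, E, G#, B.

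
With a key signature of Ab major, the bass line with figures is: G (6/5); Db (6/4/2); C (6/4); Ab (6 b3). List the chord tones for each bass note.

G (6/5/3): G, Bb, Db, Eb.
Db (6/4/2): Db, Eb, G, Bb.
C (6/4): C, F, Ab.
Ab (6/b3): Ab, Cb, F.

G, Bb, Db, Eb | Db, Eb, G, Bb | C, F, Ab | Ab, Cb, F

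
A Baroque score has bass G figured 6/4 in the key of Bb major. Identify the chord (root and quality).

The figures 6/4 indicate a triad in second inversion.
In second inversion the root lies a fourth above the bass: a fourth above G in Bb major is C.
The chord tones are G, C, Eb, giving C minor.

C minor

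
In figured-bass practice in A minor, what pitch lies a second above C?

Counting 1 letter step above C lands on D; in A minor, that letter is D.

D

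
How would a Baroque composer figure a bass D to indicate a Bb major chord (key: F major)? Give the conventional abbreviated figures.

D is the third of Bb major, so the chord is in first inversion.
A triad in first inversion is figured 6/3, conventionally abbreviated 6.

6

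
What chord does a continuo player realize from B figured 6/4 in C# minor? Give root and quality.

The figures 6/4 indicate a triad in second inversion.
In second inversion the root lies a fourth above the bass: a fourth above B in C# minor is E.
The chord tones are B, E, G#, giving E major.

E major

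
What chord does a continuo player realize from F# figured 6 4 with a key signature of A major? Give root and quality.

The figures 6 4 indicate a triad in second inversion.
In second inversion the root lies a fourth above the bass: a fourth above F# in A major is B.
The chord tones are F#, B, D, giving B minor.

B minor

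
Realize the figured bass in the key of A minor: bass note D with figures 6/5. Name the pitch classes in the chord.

D, F, A, B

The written figures 6/5 are shorthand for 6/5/3: the 3 is implied.
A third above D in this key is F.
A fifth above D in this key is A.
A sixth above D in this key is B.
Together with the bass D, this spells B half-diminished seventh in first inversion.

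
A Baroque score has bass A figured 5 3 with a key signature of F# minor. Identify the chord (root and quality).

A major

The figures 5 3 indicate a triad in root position.
In root position the bass is the root, so the root is A.
The chord tones are A, C#, E, giving A major.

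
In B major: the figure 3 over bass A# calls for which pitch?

Counting 2 letter steps above A# lands on C; in B major, that letter is C#.

C#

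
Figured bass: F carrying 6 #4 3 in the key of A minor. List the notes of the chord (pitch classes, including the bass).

A third above F in this key is A.
A fourth above F in this key is B, raised to B# by the sharp.
A sixth above F in this key is D.

F, A, B#, D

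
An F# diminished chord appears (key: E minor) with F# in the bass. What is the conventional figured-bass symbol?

F# is the root of F# diminished, so the chord is in root position.
A triad in root position is figured 5/3, conventionally abbreviated (no figures — root-position triad).

no figures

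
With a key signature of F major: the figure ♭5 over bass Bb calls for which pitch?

Counting 4 letter steps above Bb lands on F; in F major, that letter is F.
The b5 figure lowers it a semitone, giving Fb.

Fb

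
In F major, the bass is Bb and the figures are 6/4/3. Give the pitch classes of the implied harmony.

A third above Bb in this key is D.
A fourth above Bb in this key is E.
A sixth above Bb in this key is G.
Together with the bass Bb, this spells E half-diminished seventh in second inversion.

Bb, D, E, G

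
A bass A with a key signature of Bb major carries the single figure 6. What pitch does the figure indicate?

F

Counting 5 letter steps above A lands on F; in Bb major, that letter is F.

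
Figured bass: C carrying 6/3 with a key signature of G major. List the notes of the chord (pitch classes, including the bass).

C, E, A

A third above C in this key is E.
A sixth above C in this key is A.
Together with the bass C, this spells A minor in first inversion.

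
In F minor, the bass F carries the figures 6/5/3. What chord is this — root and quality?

The figures 6/5/3 indicate a seventh chord in first inversion.
In first inversion the root lies a sixth above the bass: a sixth above F in F minor is Db.
The chord tones are F, Ab, C, Db, giving Db major seventh.

Db major seventh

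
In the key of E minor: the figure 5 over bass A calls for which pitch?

E

Counting 4 letter steps above A lands on E; in E minor, that letter is E.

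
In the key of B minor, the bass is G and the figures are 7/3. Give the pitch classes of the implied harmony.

G, B, D, F#

The written figures 7/3 are shorthand for 7/5/3: the 5 is implied.
A third above G in this key is B.
A fifth above G in this key is D.
A seventh above G in this key is F#.
Together with the bass G, this spells G major seventh in root position.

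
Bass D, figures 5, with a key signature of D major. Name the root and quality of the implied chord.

D major

The figures 5 indicate a triad in root position.
In root position the bass is the root, so the root is D.
The chord tones are D, F#, A, giving D major.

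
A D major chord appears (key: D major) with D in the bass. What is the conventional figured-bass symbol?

no figures

D is the root of D major, so the chord is in root position.
A triad in root position is figured 5/3, conventionally abbreviated (no figures — root-position triad).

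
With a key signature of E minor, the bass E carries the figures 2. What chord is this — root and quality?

F# half-diminished seventh

The figures 2 indicate a seventh chord in third inversion.
In third inversion the root lies a second above the bass: a second above E in E minor is F#.
The chord tones are E, F#, A, C, giving F# half-diminished seventh.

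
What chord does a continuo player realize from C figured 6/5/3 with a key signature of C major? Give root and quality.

A minor seventh

The figures 6/5/3 indicate a seventh chord in first inversion.
In first inversion the root lies a sixth above the bass: a sixth above C in C major is A.
The chord tones are C, E, G, A, giving A minor seventh.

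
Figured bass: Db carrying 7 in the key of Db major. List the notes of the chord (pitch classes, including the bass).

The written figures 7 are shorthand for 7/5/3: the 5/3 are implied.
A third above Db in this key is F.
A fifth above Db in this key is Ab.
A seventh above Db in this key is C.
Together with the bass Db, this spells Db major seventh in root position.

Db, F, Ab, C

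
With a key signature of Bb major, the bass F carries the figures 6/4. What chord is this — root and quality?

Bb major

The figures 6/4 indicate a triad in second inversion.
In second inversion the root lies a fourth above the bass: a fourth above F in Bb major is Bb.
The chord tones are F, Bb, D, giving Bb major.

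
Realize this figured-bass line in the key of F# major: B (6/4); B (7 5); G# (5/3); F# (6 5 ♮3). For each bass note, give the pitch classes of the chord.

B, E#, G# | B, D#, F#, A# | G#, B, D# | F#, A, C#, D#

B (6/4): B, E#, G#.
B (7/5/3): B, D#, F#, A#.
G# (5/3): G#, B, D#.
F# (6/5/♮3): F#, A, C#, D#.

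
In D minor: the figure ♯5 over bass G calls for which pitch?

D#

Counting 4 letter steps above G lands on D; in D minor, that letter is D.
The #5 figure raises it a semitone, giving D#.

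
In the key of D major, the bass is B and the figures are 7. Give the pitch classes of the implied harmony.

The written figures 7 are shorthand for 7/5/3: the 5/3 are implied.
A third above B in this key is D.
A fifth above B in this key is F#.
A seventh above B in this key is A.
Together with the bass B, this spells B minor seventh in root position.

B, D, F#, A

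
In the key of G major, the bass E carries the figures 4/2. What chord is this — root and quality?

The figures 4/2 indicate a seventh chord in third inversion.
In third inversion the root lies a second above the bass: a second above E in G major is F#.
The chord tones are E, F#, A, C, giving F# half-diminished seventh.

F# half-diminished seventh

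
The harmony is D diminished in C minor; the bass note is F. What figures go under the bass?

F is the third of D diminished, so the chord is in first inversion.
A triad in first inversion is figured 6/3, conventionally abbreviated 6.

6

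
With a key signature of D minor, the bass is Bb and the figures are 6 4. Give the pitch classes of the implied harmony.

A fourth above Bb in this key is E.
A sixth above Bb in this key is G.
Together with the bass Bb, this spells E diminished in second inversion.

Bb, E, G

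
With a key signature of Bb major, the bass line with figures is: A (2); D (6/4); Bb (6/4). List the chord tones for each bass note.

A (6/4/2): A, Bb, D, F.
D (6/4): D, G, Bb.
Bb (6/4): Bb, Eb, G.

A, Bb, D, F | D, G, Bb | Bb, Eb, G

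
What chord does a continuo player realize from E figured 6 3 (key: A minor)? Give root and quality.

C major

The figures 6 3 indicate a triad in first inversion.
In first inversion the root lies a sixth above the bass: a sixth above E in A minor is C.
The chord tones are E, G, C, giving C major.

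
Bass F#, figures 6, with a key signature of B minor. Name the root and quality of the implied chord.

D major

The figures 6 indicate a triad in first inversion.
In first inversion the root lies a sixth above the bass: a sixth above F# in B minor is D.
The chord tones are F#, A, D, giving D major.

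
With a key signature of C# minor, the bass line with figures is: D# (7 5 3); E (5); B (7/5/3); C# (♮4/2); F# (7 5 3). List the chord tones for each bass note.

D#, F#, A, C# | E, G#, B | B, D#, F#, A | C#, D#, F, A | F#, A, C#, E

D# (7/5/3): D#, F#, A, C#.
E (5/3): E, G#, B.
B (7/5/3): B, D#, F#, A.
C# (6/♮4/2): C#, D#, F, A.
F# (7/5/3): F#, A, C#, E.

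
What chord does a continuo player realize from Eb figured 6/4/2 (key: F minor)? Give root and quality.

The figures 6/4/2 indicate a seventh chord in third inversion.
In third inversion the root lies a second above the bass: a second above Eb in F minor is F.
The chord tones are Eb, F, Ab, C, giving F minor seventh.

F minor seventh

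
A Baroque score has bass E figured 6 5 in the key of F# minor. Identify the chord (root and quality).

The figures 6 5 indicate a seventh chord in first inversion.
In first inversion the root lies a sixth above the bass: a sixth above E in F# minor is C#.
The chord tones are E, G#, B, C#, giving C# minor seventh.

C# minor seventh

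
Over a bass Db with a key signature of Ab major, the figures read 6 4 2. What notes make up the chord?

Db, Eb, G, Bb

A second above Db in this key is Eb.
A fourth above Db in this key is G.
A sixth above Db in this key is Bb.
Together with the bass Db, this spells Eb dominant seventh in third inversion.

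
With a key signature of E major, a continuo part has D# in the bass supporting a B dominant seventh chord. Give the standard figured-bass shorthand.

6/5

D# is the third of B dominant seventh, so the chord is in first inversion.
A seventh chord in first inversion is figured 6/5/3, conventionally abbreviated 6/5.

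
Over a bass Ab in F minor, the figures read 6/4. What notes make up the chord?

Ab, Db, F

A fourth above Ab in this key is Db.
A sixth above Ab in this key is F.
Together with the bass Ab, this spells Db major in second inversion.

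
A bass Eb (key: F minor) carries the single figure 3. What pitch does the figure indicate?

Counting 2 letter steps above Eb lands on G; in F minor, that letter is G.

G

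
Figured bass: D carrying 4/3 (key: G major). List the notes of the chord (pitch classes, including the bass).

The written figures 4/3 are shorthand for 6/4/3: the 6 is implied.
A third above D in this key is F#.
A fourth above D in this key is G.
A sixth above D in this key is B.
Together with the bass D, this spells G major seventh in second inversion.

D, F#, G, B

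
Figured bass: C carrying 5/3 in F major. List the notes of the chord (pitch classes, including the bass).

A third above C in this key is E.
A fifth above C in this key is G.
Together with the bass C, this spells C major in root position.

C, E, G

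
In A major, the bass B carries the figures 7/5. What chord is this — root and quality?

B minor seventh

The figures 7/5 indicate a seventh chord in root position.
In root position the bass is the root, so the root is B.
The chord tones are B, D, F#, A, giving B minor seventh.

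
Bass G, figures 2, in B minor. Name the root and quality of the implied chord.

The figures 2 indicate a seventh chord in third inversion.
In third inversion the root lies a second above the bass: a second above G in B minor is A.
The chord tones are G, A, C#, E, giving A dominant seventh.

A dominant seventh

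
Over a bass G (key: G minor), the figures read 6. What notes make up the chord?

The written figures 6 are shorthand for 6/3: the 3 is implied.
A third above G in this key is Bb.
A sixth above G in this key is Eb.
Together with the bass G, this spells Eb major in first inversion.

G, Bb, Eb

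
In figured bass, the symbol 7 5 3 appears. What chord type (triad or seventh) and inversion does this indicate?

Intervals of 7/5/3 above the bass form a seventh chord; the bass is the root, so this is root position.

seventh chord, root position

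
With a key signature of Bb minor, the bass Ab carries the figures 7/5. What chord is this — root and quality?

Ab dominant seventh

The figures 7/5 indicate a seventh chord in root position.
In root position the bass is the root, so the root is Ab.
The chord tones are Ab, C, Eb, Gb, giving Ab dominant seventh.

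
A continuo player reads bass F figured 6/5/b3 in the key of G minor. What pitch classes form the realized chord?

A third above F in this key is A, lowered to Ab by the flat.
A fifth above F in this key is C.
A sixth above F in this key is D.
Together with the bass F, this spells D half-diminished seventh in first inversion.

F, Ab, C, D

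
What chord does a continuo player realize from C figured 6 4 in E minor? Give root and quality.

F# diminished

The figures 6 4 indicate a triad in second inversion.
In second inversion the root lies a fourth above the bass: a fourth above C in E minor is F#.
The chord tones are C, F#, A, giving F# diminished.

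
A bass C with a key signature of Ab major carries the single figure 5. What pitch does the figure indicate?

G

Counting 4 letter steps above C lands on G; in Ab major, that letter is G.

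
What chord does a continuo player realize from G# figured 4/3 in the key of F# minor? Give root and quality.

C# minor seventh

The figures 4/3 indicate a seventh chord in second inversion.
In second inversion the root lies a fourth above the bass: a fourth above G# in F# minor is C#.
The chord tones are G#, B, C#, E, giving C# minor seventh.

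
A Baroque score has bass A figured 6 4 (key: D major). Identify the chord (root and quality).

D major

The figures 6 4 indicate a triad in second inversion.
In second inversion the root lies a fourth above the bass: a fourth above A in D major is D.
The chord tones are A, D, F#, giving D major.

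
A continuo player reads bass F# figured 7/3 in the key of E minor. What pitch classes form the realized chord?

The written figures 7/3 are shorthand for 7/5/3: the 5 is implied.
A third above F# in this key is A.
A fifth above F# in this key is C.
A seventh above F# in this key is E.
Together with the bass F#, this spells F# half-diminished seventh in root position.

F#, A, C, E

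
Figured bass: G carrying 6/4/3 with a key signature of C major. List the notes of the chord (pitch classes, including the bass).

A third above G in this key is B.
A fourth above G in this key is C.
A sixth above G in this key is E.
Together with the bass G, this spells C major seventh in second inversion.

G, B, C, E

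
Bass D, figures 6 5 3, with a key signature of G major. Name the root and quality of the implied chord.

The figures 6 5 3 indicate a seventh chord in first inversion.
In first inversion the root lies a sixth above the bass: a sixth above D in G major is B.
The chord tones are D, F#, A, B, giving B minor seventh.

B minor seventh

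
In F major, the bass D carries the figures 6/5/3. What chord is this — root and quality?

Bb major seventh

The figures 6/5/3 indicate a seventh chord in first inversion.
In first inversion the root lies a sixth above the bass: a sixth above D in F major is Bb.
The chord tones are D, F, A, Bb, giving Bb major seventh.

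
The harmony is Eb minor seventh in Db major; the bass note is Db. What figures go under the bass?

Db is the seventh of Eb minor seventh, so the chord is in third inversion.
A seventh chord in third inversion is figured 6/4/2, conventionally abbreviated 4/2.

4/2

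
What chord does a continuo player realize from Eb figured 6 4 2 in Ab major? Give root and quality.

The figures 6 4 2 indicate a seventh chord in third inversion.
In third inversion the root lies a second above the bass: a second above Eb in Ab major is F.
The chord tones are Eb, F, Ab, C, giving F minor seventh.

F minor seventh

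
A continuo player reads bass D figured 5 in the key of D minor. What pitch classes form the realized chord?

D, F, A

The written figures 5 are shorthand for 5/3: the 3 is implied.
A third above D in this key is F.
A fifth above D in this key is A.
Together with the bass D, this spells D minor in root position.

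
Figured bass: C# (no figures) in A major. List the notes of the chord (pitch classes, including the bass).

An unfigured bass implies 5/3.
A third above C# in this key is E.
A fifth above C# in this key is G#.
Together with the bass C#, this spells C# minor in root position.

C#, E, G#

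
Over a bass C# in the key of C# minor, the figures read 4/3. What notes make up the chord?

C#, E, F#, A

The written figures 4/3 are shorthand for 6/4/3: the 6 is implied.
A third above C# in this key is E.
A fourth above C# in this key is F#.
A sixth above C# in this key is A.
Together with the bass C#, this spells F# minor seventh in second inversion.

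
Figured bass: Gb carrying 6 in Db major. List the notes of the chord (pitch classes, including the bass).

Gb, Bb, Eb

The written figures 6 are shorthand for 6/3: the 3 is implied.
A third above Gb in this key is Bb.
A sixth above Gb in this key is Eb.
Together with the bass Gb, this spells Eb minor in first inversion.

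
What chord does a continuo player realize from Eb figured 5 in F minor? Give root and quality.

The figures 5 indicate a triad in root position.
In root position the bass is the root, so the root is Eb.
The chord tones are Eb, G, Bb, giving Eb major.

Eb major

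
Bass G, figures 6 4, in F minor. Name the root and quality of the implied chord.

C minor

The figures 6 4 indicate a triad in second inversion.
In second inversion the root lies a fourth above the bass: a fourth above G in F minor is C.
The chord tones are G, C, Eb, giving C minor.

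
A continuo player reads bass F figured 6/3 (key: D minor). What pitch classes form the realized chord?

F, A, D

A third above F in this key is A.
A sixth above F in this key is D.
Together with the bass F, this spells D minor in first inversion.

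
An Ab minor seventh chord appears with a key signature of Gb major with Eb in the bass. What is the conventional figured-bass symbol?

4/3

Eb is the fifth of Ab minor seventh, so the chord is in second inversion.
A seventh chord in second inversion is figured 6/4/3, conventionally abbreviated 4/3.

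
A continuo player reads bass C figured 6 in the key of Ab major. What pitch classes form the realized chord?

The written figures 6 are shorthand for 6/3: the 3 is implied.
A third above C in this key is Eb.
A sixth above C in this key is Ab.
Together with the bass C, this spells Ab major in first inversion.

C, Eb, Ab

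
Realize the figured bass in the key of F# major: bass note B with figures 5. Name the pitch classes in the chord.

B, D#, F#

The written figures 5 are shorthand for 5/3: the 3 is implied.
A third above B in this key is D#.
A fifth above B in this key is F#.
Together with the bass B, this spells B major in root position.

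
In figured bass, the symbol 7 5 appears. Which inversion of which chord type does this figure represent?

seventh chord, root position

7 5 is shorthand for 7/5/3.
Intervals of 7/5/3 above the bass form a seventh chord; the bass is the root, so this is root position.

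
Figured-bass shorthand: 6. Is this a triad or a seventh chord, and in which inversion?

triad, first inversion

6 is shorthand for 6/3.
Intervals of 6/3 above the bass form a triad; the bass is the third, so this is first inversion.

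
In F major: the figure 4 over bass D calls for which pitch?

G

Counting 3 letter steps above D lands on G; in F major, that letter is G.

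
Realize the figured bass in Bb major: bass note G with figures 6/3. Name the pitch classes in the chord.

G, Bb, Eb

A third above G in this key is Bb.
A sixth above G in this key is Eb.
Together with the bass G, this spells Eb major in first inversion.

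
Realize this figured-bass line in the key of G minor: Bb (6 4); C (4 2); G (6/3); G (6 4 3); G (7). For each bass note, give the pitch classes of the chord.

Bb, Eb, G | C, D, F, A | G, Bb, Eb | G, Bb, C, Eb | G, Bb, D, F

Bb (6/4): Bb, Eb, G.
C (6/4/2): C, D, F, A.
G (6/3): G, Bb, Eb.
G (6/4/3): G, Bb, C, Eb.
G (7/5/3): G, Bb, D, F.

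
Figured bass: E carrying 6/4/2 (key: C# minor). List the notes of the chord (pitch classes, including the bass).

A second above E in this key is F#.
A fourth above E in this key is A.
A sixth above E in this key is C#.
Together with the bass E, this spells F# minor seventh in third inversion.

E, F#, A, C#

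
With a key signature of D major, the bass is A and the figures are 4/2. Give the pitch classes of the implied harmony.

A, B, D, F#

The written figures 4/2 are shorthand for 6/4/2: the 6 is implied.
A second above A in this key is B.
A fourth above A in this key is D.
A sixth above A in this key is F#.
Together with the bass A, this spells B minor seventh in third inversion.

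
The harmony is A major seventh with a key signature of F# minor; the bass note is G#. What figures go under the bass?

4/2

G# is the seventh of A major seventh, so the chord is in third inversion.
A seventh chord in third inversion is figured 6/4/2, conventionally abbreviated 4/2.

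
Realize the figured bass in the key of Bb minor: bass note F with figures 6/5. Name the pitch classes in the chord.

The written figures 6/5 are shorthand for 6/5/3: the 3 is implied.
A third above F in this key is Ab.
A fifth above F in this key is C.
A sixth above F in this key is Db.
Together with the bass F, this spells Db major seventh in first inversion.

F, Ab, C, Db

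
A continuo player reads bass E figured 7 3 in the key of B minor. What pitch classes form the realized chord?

The written figures 7 3 are shorthand for 7/5/3: the 5 is implied.
A third above E in this key is G.
A fifth above E in this key is B.
A seventh above E in this key is D.
Together with the bass E, this spells E minor seventh in root position.

E, G, B, D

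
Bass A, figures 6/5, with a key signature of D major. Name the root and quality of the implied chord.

The figures 6/5 indicate a seventh chord in first inversion.
In first inversion the root lies a sixth above the bass: a sixth above A in D major is F#.
The chord tones are A, C#, E, F#, giving F# minor seventh.

F# minor seventh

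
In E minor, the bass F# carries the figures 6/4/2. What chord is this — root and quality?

G major seventh

The figures 6/4/2 indicate a seventh chord in third inversion.
In third inversion the root lies a second above the bass: a second above F# in E minor is G.
The chord tones are F#, G, B, D, giving G major seventh.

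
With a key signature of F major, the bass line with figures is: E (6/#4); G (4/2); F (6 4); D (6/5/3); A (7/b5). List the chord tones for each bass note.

E, A#, C | G, A, C, E | F, Bb, D | D, F, A, Bb | A, C, Eb, G

E (6/#4): E, A#, C.
G (6/4/2): G, A, C, E.
F (6/4): F, Bb, D.
D (6/5/3): D, F, A, Bb.
A (7/b5/3): A, C, Eb, G.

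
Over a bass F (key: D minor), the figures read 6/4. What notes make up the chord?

A fourth above F in this key is Bb.
A sixth above F in this key is D.
Together with the bass F, this spells Bb major in second inversion.

F, Bb, D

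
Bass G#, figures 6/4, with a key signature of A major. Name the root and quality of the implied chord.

The figures 6/4 indicate a triad in second inversion.
In second inversion the root lies a fourth above the bass: a fourth above G# in A major is C#.
The chord tones are G#, C#, E, giving C# minor.

C# minor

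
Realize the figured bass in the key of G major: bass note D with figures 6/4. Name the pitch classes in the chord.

D, G, B

A fourth above D in this key is G.
A sixth above D in this key is B.
Together with the bass D, this spells G major in second inversion.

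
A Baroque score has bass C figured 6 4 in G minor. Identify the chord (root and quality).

F major

The figures 6 4 indicate a triad in second inversion.
In second inversion the root lies a fourth above the bass: a fourth above C in G minor is F.
The chord tones are C, F, A, giving F major.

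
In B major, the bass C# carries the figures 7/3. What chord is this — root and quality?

C# minor seventh

The figures 7/3 indicate a seventh chord in root position.
In root position the bass is the root, so the root is C#.
The chord tones are C#, E, G#, B, giving C# minor seventh.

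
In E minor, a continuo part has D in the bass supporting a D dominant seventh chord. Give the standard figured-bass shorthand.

D is the root of D dominant seventh, so the chord is in root position.
A seventh chord in root position is figured 7/5/3, conventionally abbreviated 7.

7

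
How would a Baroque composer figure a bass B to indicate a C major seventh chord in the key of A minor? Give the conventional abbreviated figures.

4/2

B is the seventh of C major seventh, so the chord is in third inversion.
A seventh chord in third inversion is figured 6/4/2, conventionally abbreviated 4/2.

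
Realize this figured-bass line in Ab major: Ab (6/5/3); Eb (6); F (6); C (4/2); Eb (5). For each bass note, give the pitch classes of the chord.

Ab, C, Eb, F | Eb, G, C | F, Ab, Db | C, Db, F, Ab | Eb, G, Bb

Ab (6/5/3): Ab, C, Eb, F.
Eb (6/3): Eb, G, C.
F (6/3): F, Ab, Db.
C (6/4/2): C, Db, F, Ab.
Eb (5/3): Eb, G, Bb.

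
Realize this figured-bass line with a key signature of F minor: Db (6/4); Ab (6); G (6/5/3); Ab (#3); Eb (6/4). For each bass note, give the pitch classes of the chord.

Db, G, Bb | Ab, C, F | G, Bb, Db, Eb | Ab, C#, Eb | Eb, Ab, C

Db (6/4): Db, G, Bb.
Ab (6/3): Ab, C, F.
G (6/5/3): G, Bb, Db, Eb.
Ab (5/#3): Ab, C#, Eb.
Eb (6/4): Eb, Ab, C.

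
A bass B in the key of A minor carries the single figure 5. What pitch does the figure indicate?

F

Counting 4 letter steps above B lands on F; in A minor, that letter is F.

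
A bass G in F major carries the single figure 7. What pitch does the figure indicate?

Counting 6 letter steps above G lands on F; in F major, that letter is F.

F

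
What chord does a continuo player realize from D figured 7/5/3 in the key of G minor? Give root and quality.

D minor seventh

The figures 7/5/3 indicate a seventh chord in root position.
In root position the bass is the root, so the root is D.
The chord tones are D, F, A, C, giving D minor seventh.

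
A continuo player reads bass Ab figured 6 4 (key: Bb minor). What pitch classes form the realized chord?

A fourth above Ab in this key is Db.
A sixth above Ab in this key is F.
Together with the bass Ab, this spells Db major in second inversion.

Ab, Db, F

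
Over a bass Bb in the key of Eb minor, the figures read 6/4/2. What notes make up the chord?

Bb, Cb, Eb, Gb

A second above Bb in this key is Cb.
A fourth above Bb in this key is Eb.
A sixth above Bb in this key is Gb.
Together with the bass Bb, this spells Cb major seventh in third inversion.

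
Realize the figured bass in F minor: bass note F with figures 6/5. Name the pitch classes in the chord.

The written figures 6/5 are shorthand for 6/5/3: the 3 is implied.
A third above F in this key is Ab.
A fifth above F in this key is C.
A sixth above F in this key is Db.
Together with the bass F, this spells Db major seventh in first inversion.

F, Ab, C, Db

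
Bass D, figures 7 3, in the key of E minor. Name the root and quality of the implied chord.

The figures 7 3 indicate a seventh chord in root position.
In root position the bass is the root, so the root is D.
The chord tones are D, F#, A, C, giving D dominant seventh.

D dominant seventh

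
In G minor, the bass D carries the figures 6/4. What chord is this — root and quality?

The figures 6/4 indicate a triad in second inversion.
In second inversion the root lies a fourth above the bass: a fourth above D in G minor is G.
The chord tones are D, G, Bb, giving G minor.

G minor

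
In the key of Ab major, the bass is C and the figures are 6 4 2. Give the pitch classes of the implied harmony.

A second above C in this key is Db.
A fourth above C in this key is F.
A sixth above C in this key is Ab.
Together with the bass C, this spells Db major seventh in third inversion.

C, Db, F, Ab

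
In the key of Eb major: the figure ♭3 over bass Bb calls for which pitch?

Counting 2 letter steps above Bb lands on D; in Eb major, that letter is D.
The b3 figure lowers it a semitone, giving Db.

Db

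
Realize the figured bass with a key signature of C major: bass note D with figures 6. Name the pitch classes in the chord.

D, F, B

The written figures 6 are shorthand for 6/3: the 3 is implied.
A third above D in this key is F.
A sixth above D in this key is B.
Together with the bass D, this spells B diminished in first inversion.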